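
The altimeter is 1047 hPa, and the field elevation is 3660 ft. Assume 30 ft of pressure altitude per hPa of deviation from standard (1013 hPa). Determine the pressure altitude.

2640 ft

Pressure correction = (1013 − 1047) × 30 = -1020 ft.
Pressure altitude = 3660 + (-1020) = 2640 ft.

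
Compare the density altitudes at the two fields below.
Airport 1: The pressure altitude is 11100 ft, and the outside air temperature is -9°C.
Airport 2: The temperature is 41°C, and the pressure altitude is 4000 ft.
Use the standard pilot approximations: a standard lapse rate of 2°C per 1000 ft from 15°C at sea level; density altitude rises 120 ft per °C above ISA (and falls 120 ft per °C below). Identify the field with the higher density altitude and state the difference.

Airport 1: ISA temp = -7.2°C, deviation -1.8°C, DA = 11100 + 120 × (-1.8) = 10884 ft.
Airport 2: ISA temp = 7°C, deviation +34°C, DA = 4000 + 120 × 34 = 8080 ft.
Airport 1 is higher by 10884 − 8080 = 2804 ft.

Airport 1 by 2804 ft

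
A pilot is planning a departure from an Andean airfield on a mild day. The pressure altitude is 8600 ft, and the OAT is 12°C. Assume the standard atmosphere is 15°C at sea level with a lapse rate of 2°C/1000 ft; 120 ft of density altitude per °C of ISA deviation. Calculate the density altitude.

10304 ft

ISA temperature at 8600 ft = 15 − 2 × (8600/1000) = -2.2°C.
ISA deviation = 12 − (-2.2) = +14.2°C.
Density altitude = 8600 + 120 × (14.2) = 8600 + (+1704) = 10304 ft.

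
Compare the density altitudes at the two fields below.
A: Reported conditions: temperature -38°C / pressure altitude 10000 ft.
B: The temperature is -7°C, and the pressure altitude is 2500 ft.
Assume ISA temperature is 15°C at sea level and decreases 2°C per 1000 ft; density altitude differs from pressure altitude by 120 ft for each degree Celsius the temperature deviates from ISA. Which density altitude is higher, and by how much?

A by 5580 ft

A: ISA temp = -5°C, deviation -33°C, DA = 10000 + 120 × (-33) = 6040 ft.
B: ISA temp = 10°C, deviation -17°C, DA = 2500 + 120 × (-17) = 460 ft.
A is higher by 6040 − 460 = 5580 ft.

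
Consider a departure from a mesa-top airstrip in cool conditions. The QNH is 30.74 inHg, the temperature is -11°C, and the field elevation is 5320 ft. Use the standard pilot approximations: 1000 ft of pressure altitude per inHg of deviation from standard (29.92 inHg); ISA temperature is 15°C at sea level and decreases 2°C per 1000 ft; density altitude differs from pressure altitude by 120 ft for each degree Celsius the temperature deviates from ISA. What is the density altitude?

2460 ft

Pressure altitude = 5320 + (29.92 − 30.74) × 1000 = 5320 + (-820) = 4500 ft.
ISA temperature at 4500 ft = 15 − 2 × (4500/1000) = 6°C.
ISA deviation = -11 − 6 = -17°C.
Density altitude = 4500 + 120 × (-17) = 2460 ft.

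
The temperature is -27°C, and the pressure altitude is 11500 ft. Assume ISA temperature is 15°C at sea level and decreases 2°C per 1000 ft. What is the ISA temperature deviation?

ISA-19°C

ISA temperature at 11500 ft = 15 − 2 × (11500/1000) = -8°C.
Deviation = OAT − ISA = -27 − (-8) = -19°C.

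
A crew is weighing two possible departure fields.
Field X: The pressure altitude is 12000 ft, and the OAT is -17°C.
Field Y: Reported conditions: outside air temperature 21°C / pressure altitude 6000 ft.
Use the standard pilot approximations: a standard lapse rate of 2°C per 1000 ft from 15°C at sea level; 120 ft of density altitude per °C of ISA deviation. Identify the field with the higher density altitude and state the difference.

Field X by 2880 ft

Field X: ISA temp = -9°C, deviation -8°C, DA = 12000 + 120 × (-8) = 11040 ft.
Field Y: ISA temp = 3°C, deviation +18°C, DA = 6000 + 120 × 18 = 8160 ft.
Field X is higher by 11040 − 8160 = 2880 ft.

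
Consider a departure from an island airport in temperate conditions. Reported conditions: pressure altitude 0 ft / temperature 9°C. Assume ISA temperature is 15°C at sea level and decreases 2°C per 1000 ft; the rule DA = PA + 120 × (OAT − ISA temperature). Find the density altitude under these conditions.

-720 ft

ISA temperature at 0 ft = 15 − 2 × (0/1000) = 15°C.
ISA deviation = 9 − 15 = -6°C.
Density altitude = 0 + 120 × (-6) = 0 + (-720) = -720 ft.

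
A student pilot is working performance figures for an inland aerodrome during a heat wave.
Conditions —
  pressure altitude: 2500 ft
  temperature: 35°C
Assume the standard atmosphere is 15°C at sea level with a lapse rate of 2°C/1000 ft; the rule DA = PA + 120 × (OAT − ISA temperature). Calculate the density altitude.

ISA temperature at 2500 ft = 15 − 2 × (2500/1000) = 10°C.
ISA deviation = 35 − 10 = +25°C.
Density altitude = 2500 + 120 × (25) = 2500 + (+3000) = 5500 ft.

5500 ft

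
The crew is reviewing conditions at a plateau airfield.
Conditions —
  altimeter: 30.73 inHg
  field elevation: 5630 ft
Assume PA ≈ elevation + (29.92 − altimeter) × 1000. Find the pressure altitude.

Pressure correction = (29.92 − 30.73) × 1000 = -810 ft.
Pressure altitude = 5630 + (-810) = 4820 ft.

4820 ft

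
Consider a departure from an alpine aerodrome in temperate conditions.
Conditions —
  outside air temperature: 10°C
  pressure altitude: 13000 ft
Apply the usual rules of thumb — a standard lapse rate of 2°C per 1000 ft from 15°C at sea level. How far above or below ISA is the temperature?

ISA+21°C

ISA temperature at 13000 ft = 15 − 2 × (13000/1000) = -11°C.
Deviation = OAT − ISA = 10 − (-11) = +21°C.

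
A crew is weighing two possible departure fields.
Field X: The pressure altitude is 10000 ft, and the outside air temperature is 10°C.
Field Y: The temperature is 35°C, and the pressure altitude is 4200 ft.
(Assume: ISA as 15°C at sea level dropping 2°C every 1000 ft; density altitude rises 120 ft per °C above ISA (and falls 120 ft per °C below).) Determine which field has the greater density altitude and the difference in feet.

Field X: ISA temp = -5°C, deviation +15°C, DA = 10000 + 120 × 15 = 11800 ft.
Field Y: ISA temp = 6.6°C, deviation +28.4°C, DA = 4200 + 120 × 28.4 = 7608 ft.
Field X is higher by 11800 − 7608 = 4192 ft.

Field X by 4192 ft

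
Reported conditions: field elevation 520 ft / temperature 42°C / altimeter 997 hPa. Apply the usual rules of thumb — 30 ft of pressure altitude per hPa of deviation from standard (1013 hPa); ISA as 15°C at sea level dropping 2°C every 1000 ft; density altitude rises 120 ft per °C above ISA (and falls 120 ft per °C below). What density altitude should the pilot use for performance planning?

Pressure altitude = 520 + (1013 − 997) × 30 = 520 + (+480) = 1000 ft.
ISA temperature at 1000 ft = 15 − 2 × (1000/1000) = 13°C.
ISA deviation = 42 − 13 = +29°C.
Density altitude = 1000 + 120 × (29) = 4480 ft.

4480 ft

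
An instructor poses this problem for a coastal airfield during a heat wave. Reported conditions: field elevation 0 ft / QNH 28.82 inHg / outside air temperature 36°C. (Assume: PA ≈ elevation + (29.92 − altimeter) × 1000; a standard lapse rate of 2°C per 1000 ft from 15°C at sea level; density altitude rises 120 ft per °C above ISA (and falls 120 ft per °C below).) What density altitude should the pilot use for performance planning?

Pressure altitude = 0 + (29.92 − 28.82) × 1000 = 0 + (+1100) = 1100 ft.
ISA temperature at 1100 ft = 15 − 2 × (1100/1000) = 12.8°C.
ISA deviation = 36 − 12.8 = +23.2°C.
Density altitude = 1100 + 120 × (23.2) = 3884 ft.

3884 ft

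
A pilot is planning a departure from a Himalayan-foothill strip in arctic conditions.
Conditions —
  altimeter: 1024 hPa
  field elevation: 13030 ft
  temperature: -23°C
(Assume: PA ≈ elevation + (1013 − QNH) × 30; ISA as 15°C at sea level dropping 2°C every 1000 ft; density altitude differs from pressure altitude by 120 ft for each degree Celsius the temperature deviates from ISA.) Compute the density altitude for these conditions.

11188 ft

Pressure altitude = 13030 + (1013 − 1024) × 30 = 13030 + (-330) = 12700 ft.
ISA temperature at 12700 ft = 15 − 2 × (12700/1000) = -10.4°C.
ISA deviation = -23 − (-10.4) = -12.6°C.
Density altitude = 12700 + 120 × (-12.6) = 11188 ft.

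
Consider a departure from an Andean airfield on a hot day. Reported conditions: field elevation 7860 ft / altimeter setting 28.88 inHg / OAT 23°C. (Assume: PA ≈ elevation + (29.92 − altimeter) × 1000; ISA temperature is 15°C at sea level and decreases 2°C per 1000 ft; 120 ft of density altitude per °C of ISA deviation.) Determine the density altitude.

Pressure altitude = 7860 + (29.92 − 28.88) × 1000 = 7860 + (+1040) = 8900 ft.
ISA temperature at 8900 ft = 15 − 2 × (8900/1000) = -2.8°C.
ISA deviation = 23 − (-2.8) = +25.8°C.
Density altitude = 8900 + 120 × (25.8) = 11996 ft.

11996 ft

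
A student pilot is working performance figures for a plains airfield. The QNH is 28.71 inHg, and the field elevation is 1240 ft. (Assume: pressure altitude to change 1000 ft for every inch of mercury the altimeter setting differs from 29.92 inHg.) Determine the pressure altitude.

2450 ft

Pressure correction = (29.92 − 28.71) × 1000 = +1210 ft.
Pressure altitude = 1240 + (+1210) = 2450 ft.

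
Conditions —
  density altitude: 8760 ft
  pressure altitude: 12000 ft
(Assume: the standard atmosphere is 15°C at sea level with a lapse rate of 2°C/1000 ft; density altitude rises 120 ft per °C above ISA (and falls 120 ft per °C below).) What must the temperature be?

Density altitude − pressure altitude = 8760 − 12000 = -3240 ft.
At 120 ft/°C that is an ISA deviation of -3240/120 = -27°C.
ISA temperature at 12000 ft = 15 − 2 × (12000/1000) = -9°C.
OAT = ISA + deviation = -9 + (-27) = -36°C.

-36°C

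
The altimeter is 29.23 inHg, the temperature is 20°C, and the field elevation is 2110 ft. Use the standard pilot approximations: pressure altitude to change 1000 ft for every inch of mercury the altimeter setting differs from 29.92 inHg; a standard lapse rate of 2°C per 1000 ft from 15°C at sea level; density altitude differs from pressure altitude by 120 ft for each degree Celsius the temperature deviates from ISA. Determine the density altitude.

Pressure altitude = 2110 + (29.92 − 29.23) × 1000 = 2110 + (+690) = 2800 ft.
ISA temperature at 2800 ft = 15 − 2 × (2800/1000) = 9.4°C.
ISA deviation = 20 − 9.4 = +10.6°C.
Density altitude = 2800 + 120 × (10.6) = 4072 ft.

4072 ft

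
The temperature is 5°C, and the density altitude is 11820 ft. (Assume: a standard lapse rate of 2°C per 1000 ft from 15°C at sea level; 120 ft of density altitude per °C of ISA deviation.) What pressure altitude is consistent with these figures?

DA = PA + 120 × (OAT − (15 − 2·PA/1000)) = PA + 120·OAT − 1800 + 0.24·PA = 1.24·PA + 120·OAT − 1800.
So 1.24·PA = 11820 − 120 × 5 + 1800 = 13020.
PA = 13020 / 1.24 = 10500 ft.

10500 ft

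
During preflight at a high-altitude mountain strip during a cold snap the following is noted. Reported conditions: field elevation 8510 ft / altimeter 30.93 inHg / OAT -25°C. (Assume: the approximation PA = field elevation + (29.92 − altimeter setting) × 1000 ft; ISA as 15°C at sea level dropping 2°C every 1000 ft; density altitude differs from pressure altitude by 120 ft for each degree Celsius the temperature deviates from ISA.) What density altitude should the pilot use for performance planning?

Pressure altitude = 8510 + (29.92 − 30.93) × 1000 = 8510 + (-1010) = 7500 ft.
ISA temperature at 7500 ft = 15 − 2 × (7500/1000) = 0°C.
ISA deviation = -25 − 0 = -25°C.
Density altitude = 7500 + 120 × (-25) = 4500 ft.

4500 ft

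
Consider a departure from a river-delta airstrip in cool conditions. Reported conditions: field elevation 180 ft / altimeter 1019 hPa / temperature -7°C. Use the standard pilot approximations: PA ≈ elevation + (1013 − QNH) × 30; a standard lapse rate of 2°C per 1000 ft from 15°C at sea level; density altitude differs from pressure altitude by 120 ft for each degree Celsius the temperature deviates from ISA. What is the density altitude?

-2640 ft

Pressure altitude = 180 + (1013 − 1019) × 30 = 180 + (-180) = 0 ft.
ISA temperature at 0 ft = 15 − 2 × (0/1000) = 15°C.
ISA deviation = -7 − 15 = -22°C.
Density altitude = 0 + 120 × (-22) = -2640 ft.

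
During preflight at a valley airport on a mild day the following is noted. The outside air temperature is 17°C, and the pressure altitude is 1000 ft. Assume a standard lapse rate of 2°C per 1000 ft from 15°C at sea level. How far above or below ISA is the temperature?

ISA temperature at 1000 ft = 15 − 2 × (1000/1000) = 13°C.
Deviation = OAT − ISA = 17 − 13 = +4°C.

ISA+4°C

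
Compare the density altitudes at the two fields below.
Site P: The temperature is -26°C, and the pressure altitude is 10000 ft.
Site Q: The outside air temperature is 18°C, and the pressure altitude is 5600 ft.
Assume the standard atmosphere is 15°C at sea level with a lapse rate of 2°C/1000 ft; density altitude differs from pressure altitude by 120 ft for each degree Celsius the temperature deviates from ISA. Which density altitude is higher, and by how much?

Site P: ISA temp = -5°C, deviation -21°C, DA = 10000 + 120 × (-21) = 7480 ft.
Site Q: ISA temp = 3.8°C, deviation +14.2°C, DA = 5600 + 120 × 14.2 = 7304 ft.
Site P is higher by 7480 − 7304 = 176 ft.

Site P by 176 ft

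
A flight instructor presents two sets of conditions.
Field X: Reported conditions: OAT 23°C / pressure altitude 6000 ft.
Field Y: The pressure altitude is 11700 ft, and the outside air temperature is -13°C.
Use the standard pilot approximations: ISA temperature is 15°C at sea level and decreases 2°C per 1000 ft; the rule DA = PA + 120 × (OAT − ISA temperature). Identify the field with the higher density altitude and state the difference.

Field X: ISA temp = 3°C, deviation +20°C, DA = 6000 + 120 × 20 = 8400 ft.
Field Y: ISA temp = -8.4°C, deviation -4.6°C, DA = 11700 + 120 × (-4.6) = 11148 ft.
Field Y is higher by 11148 − 8400 = 2748 ft.

Field Y by 2748 ft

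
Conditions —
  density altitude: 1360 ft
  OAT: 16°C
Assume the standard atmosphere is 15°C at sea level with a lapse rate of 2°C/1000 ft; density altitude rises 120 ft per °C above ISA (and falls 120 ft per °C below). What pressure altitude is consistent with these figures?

1000 ft

DA = PA + 120 × (OAT − (15 − 2·PA/1000)) = PA + 120·OAT − 1800 + 0.24·PA = 1.24·PA + 120·OAT − 1800.
So 1.24·PA = 1360 − 120 × 16 + 1800 = 1240.
PA = 1240 / 1.24 = 1000 ft.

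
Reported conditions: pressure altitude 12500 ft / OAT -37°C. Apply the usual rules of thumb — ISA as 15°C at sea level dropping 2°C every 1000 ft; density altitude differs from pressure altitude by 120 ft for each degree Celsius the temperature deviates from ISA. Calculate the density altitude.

9260 ft

ISA temperature at 12500 ft = 15 − 2 × (12500/1000) = -10°C.
ISA deviation = -37 − (-10) = -27°C.
Density altitude = 12500 + 120 × (-27) = 12500 + (-3240) = 9260 ft.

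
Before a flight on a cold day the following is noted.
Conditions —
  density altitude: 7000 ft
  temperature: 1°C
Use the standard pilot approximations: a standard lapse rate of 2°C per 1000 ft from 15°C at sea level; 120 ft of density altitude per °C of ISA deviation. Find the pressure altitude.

DA = PA + 120 × (OAT − (15 − 2·PA/1000)) = PA + 120·OAT − 1800 + 0.24·PA = 1.24·PA + 120·OAT − 1800.
So 1.24·PA = 7000 − 120 × 1 + 1800 = 8680.
PA = 8680 / 1.24 = 7000 ft.

7000 ft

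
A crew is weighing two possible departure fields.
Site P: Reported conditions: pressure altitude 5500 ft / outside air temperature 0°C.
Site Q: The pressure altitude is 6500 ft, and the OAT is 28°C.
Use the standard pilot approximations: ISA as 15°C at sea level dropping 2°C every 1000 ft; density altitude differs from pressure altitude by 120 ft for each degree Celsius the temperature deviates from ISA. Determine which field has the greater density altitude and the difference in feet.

Site Q by 4600 ft

Site P: ISA temp = 4°C, deviation -4°C, DA = 5500 + 120 × (-4) = 5020 ft.
Site Q: ISA temp = 2°C, deviation +26°C, DA = 6500 + 120 × 26 = 9620 ft.
Site Q is higher by 9620 − 5020 = 4600 ft.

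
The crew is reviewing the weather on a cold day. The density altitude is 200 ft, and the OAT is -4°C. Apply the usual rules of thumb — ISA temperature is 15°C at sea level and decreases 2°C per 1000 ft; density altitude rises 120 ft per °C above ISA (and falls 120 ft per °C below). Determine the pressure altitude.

2000 ft

DA = PA + 120 × (OAT − (15 − 2·PA/1000)) = PA + 120·OAT − 1800 + 0.24·PA = 1.24·PA + 120·OAT − 1800.
So 1.24·PA = 200 − 120 × (-4) + 1800 = 2480.
PA = 2480 / 1.24 = 2000 ft.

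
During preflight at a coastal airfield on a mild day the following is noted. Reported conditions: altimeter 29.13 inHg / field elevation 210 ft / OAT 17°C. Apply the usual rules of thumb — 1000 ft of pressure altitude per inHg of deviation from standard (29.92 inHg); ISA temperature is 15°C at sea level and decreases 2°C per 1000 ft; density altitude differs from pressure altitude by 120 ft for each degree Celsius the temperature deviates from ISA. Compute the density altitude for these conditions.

Pressure altitude = 210 + (29.92 − 29.13) × 1000 = 210 + (+790) = 1000 ft.
ISA temperature at 1000 ft = 15 − 2 × (1000/1000) = 13°C.
ISA deviation = 17 − 13 = +4°C.
Density altitude = 1000 + 120 × (4) = 1480 ft.

1480 ft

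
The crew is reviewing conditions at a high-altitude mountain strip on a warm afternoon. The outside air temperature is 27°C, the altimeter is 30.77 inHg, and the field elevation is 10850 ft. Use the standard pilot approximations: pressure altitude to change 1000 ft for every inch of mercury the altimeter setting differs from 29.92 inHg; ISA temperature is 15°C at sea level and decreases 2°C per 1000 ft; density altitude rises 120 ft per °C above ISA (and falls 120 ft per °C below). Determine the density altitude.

13840 ft

Pressure altitude = 10850 + (29.92 − 30.77) × 1000 = 10850 + (-850) = 10000 ft.
ISA temperature at 10000 ft = 15 − 2 × (10000/1000) = -5°C.
ISA deviation = 27 − (-5) = +32°C.
Density altitude = 10000 + 120 × (32) = 13840 ft.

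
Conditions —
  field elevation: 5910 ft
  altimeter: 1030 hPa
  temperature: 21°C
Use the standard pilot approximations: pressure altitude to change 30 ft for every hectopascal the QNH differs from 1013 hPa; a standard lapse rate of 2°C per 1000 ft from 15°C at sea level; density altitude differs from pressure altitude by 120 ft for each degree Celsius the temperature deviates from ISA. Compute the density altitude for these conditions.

Pressure altitude = 5910 + (1013 − 1030) × 30 = 5910 + (-510) = 5400 ft.
ISA temperature at 5400 ft = 15 − 2 × (5400/1000) = 4.2°C.
ISA deviation = 21 − 4.2 = +16.8°C.
Density altitude = 5400 + 120 × (16.8) = 7416 ft.

7416 ft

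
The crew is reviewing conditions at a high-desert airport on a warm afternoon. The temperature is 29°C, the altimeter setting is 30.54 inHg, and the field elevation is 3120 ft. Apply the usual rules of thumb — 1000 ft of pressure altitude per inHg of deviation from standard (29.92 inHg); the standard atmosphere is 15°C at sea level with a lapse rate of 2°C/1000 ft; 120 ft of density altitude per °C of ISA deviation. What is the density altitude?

4780 ft

Pressure altitude = 3120 + (29.92 − 30.54) × 1000 = 3120 + (-620) = 2500 ft.
ISA temperature at 2500 ft = 15 − 2 × (2500/1000) = 10°C.
ISA deviation = 29 − 10 = +19°C.
Density altitude = 2500 + 120 × (19) = 4780 ft.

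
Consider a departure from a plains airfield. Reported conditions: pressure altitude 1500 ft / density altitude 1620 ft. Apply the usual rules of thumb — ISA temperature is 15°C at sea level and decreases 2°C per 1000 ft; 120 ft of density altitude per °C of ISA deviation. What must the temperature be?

13°C

Density altitude − pressure altitude = 1620 − 1500 = +120 ft.
At 120 ft/°C that is an ISA deviation of 120/120 = +1°C.
ISA temperature at 1500 ft = 15 − 2 × (1500/1000) = 12°C.
OAT = ISA + deviation = 12 + (+1) = 13°C.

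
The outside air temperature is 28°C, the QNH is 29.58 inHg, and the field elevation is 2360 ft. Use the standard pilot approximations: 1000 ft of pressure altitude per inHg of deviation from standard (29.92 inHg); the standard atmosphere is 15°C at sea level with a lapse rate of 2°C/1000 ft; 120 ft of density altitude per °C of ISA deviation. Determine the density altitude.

Pressure altitude = 2360 + (29.92 − 29.58) × 1000 = 2360 + (+340) = 2700 ft.
ISA temperature at 2700 ft = 15 − 2 × (2700/1000) = 9.6°C.
ISA deviation = 28 − 9.6 = +18.4°C.
Density altitude = 2700 + 120 × (18.4) = 4908 ft.

4908 ft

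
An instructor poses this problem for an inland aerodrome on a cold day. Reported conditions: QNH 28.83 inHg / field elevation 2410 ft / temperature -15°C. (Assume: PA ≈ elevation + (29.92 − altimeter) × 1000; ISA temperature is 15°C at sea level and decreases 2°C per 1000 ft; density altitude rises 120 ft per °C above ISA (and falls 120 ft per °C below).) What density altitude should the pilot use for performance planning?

Pressure altitude = 2410 + (29.92 − 28.83) × 1000 = 2410 + (+1090) = 3500 ft.
ISA temperature at 3500 ft = 15 − 2 × (3500/1000) = 8°C.
ISA deviation = -15 − 8 = -23°C.
Density altitude = 3500 + 120 × (-23) = 740 ft.

740 ft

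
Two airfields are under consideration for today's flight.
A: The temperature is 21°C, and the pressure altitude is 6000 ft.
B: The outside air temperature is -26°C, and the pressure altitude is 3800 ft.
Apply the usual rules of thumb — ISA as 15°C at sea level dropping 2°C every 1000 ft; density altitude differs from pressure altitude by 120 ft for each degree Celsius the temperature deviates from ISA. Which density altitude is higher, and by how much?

A by 8368 ft

A: ISA temp = 3°C, deviation +18°C, DA = 6000 + 120 × 18 = 8160 ft.
B: ISA temp = 7.4°C, deviation -33.4°C, DA = 3800 + 120 × (-33.4) = -208 ft.
A is higher by 8160 − (-208) = 8368 ft.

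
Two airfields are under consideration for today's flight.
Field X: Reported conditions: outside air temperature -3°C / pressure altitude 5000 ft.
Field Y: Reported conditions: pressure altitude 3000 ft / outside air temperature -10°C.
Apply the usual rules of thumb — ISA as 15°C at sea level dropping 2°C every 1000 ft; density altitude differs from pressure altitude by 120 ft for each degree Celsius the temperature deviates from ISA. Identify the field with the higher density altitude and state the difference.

Field X: ISA temp = 5°C, deviation -8°C, DA = 5000 + 120 × (-8) = 4040 ft.
Field Y: ISA temp = 9°C, deviation -19°C, DA = 3000 + 120 × (-19) = 720 ft.
Field X is higher by 4040 − 720 = 3320 ft.

Field X by 3320 ft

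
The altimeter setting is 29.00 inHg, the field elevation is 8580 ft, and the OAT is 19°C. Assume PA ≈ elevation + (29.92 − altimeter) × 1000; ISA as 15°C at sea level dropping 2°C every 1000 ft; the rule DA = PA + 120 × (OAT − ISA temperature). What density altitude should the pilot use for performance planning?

12260 ft

Pressure altitude = 8580 + (29.92 − 29.00) × 1000 = 8580 + (+920) = 9500 ft.
ISA temperature at 9500 ft = 15 − 2 × (9500/1000) = -4°C.
ISA deviation = 19 − (-4) = +23°C.
Density altitude = 9500 + 120 × (23) = 12260 ft.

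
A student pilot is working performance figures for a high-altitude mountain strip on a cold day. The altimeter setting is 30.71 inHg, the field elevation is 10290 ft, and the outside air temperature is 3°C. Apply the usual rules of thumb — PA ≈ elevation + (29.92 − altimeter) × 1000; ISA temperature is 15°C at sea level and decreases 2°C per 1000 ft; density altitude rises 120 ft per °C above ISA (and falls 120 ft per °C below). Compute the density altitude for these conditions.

Pressure altitude = 10290 + (29.92 − 30.71) × 1000 = 10290 + (-790) = 9500 ft.
ISA temperature at 9500 ft = 15 − 2 × (9500/1000) = -4°C.
ISA deviation = 3 − (-4) = +7°C.
Density altitude = 9500 + 120 × (7) = 10340 ft.

10340 ft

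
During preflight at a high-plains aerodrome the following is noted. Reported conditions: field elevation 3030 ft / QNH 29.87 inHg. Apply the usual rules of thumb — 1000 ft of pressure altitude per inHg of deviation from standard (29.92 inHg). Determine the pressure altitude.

3080 ft

Pressure correction = (29.92 − 29.87) × 1000 = +50 ft.
Pressure altitude = 3030 + (+50) = 3080 ft.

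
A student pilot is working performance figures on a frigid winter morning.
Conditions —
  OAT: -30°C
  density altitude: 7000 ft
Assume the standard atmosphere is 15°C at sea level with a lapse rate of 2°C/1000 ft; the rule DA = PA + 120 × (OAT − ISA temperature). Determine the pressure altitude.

DA = PA + 120 × (OAT − (15 − 2·PA/1000)) = PA + 120·OAT − 1800 + 0.24·PA = 1.24·PA + 120·OAT − 1800.
So 1.24·PA = 7000 − 120 × (-30) + 1800 = 12400.
PA = 12400 / 1.24 = 10000 ft.

10000 ft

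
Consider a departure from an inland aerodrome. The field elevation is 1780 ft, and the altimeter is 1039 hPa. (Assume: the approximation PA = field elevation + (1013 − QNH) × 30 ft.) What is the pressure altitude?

Pressure correction = (1013 − 1039) × 30 = -780 ft.
Pressure altitude = 1780 + (-780) = 1000 ft.

1000 ft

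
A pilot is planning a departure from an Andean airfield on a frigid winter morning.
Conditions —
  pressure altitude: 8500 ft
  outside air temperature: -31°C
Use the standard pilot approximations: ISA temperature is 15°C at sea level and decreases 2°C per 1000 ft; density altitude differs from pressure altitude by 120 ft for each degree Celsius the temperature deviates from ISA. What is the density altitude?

5020 ft

ISA temperature at 8500 ft = 15 − 2 × (8500/1000) = -2°C.
ISA deviation = -31 − (-2) = -29°C.
Density altitude = 8500 + 120 × (-29) = 8500 + (-3480) = 5020 ft.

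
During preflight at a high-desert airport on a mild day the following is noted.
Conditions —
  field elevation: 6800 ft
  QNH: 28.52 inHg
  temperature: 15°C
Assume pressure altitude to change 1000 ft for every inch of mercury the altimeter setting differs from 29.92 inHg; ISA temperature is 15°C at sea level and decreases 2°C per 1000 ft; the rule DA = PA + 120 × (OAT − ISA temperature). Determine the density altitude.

10168 ft

Pressure altitude = 6800 + (29.92 − 28.52) × 1000 = 6800 + (+1400) = 8200 ft.
ISA temperature at 8200 ft = 15 − 2 × (8200/1000) = -1.4°C.
ISA deviation = 15 − (-1.4) = +16.4°C.
Density altitude = 8200 + 120 × (16.4) = 10168 ft.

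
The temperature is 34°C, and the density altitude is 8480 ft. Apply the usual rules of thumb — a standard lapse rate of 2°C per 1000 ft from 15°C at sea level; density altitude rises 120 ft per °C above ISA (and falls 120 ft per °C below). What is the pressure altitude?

5000 ft

DA = PA + 120 × (OAT − (15 − 2·PA/1000)) = PA + 120·OAT − 1800 + 0.24·PA = 1.24·PA + 120·OAT − 1800.
So 1.24·PA = 8480 − 120 × 34 + 1800 = 6200.
PA = 6200 / 1.24 = 5000 ft.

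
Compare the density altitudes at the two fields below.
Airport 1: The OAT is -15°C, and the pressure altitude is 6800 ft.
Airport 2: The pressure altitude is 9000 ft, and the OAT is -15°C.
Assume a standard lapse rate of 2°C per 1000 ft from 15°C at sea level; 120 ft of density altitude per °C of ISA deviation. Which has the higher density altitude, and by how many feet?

Airport 1: ISA temp = 1.4°C, deviation -16.4°C, DA = 6800 + 120 × (-16.4) = 4832 ft.
Airport 2: ISA temp = -3°C, deviation -12°C, DA = 9000 + 120 × (-12) = 7560 ft.
Airport 2 is higher by 7560 − 4832 = 2728 ft.

Airport 2 by 2728 ft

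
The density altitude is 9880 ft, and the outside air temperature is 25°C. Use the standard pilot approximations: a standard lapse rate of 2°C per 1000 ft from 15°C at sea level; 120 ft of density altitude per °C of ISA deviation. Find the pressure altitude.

7000 ft

DA = PA + 120 × (OAT − (15 − 2·PA/1000)) = PA + 120·OAT − 1800 + 0.24·PA = 1.24·PA + 120·OAT − 1800.
So 1.24·PA = 9880 − 120 × 25 + 1800 = 8680.
PA = 8680 / 1.24 = 7000 ft.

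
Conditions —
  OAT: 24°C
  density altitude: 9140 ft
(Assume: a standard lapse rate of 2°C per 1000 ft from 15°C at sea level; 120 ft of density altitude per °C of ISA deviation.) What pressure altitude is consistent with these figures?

DA = PA + 120 × (OAT − (15 − 2·PA/1000)) = PA + 120·OAT − 1800 + 0.24·PA = 1.24·PA + 120·OAT − 1800.
So 1.24·PA = 9140 − 120 × 24 + 1800 = 8060.
PA = 8060 / 1.24 = 6500 ft.

6500 ft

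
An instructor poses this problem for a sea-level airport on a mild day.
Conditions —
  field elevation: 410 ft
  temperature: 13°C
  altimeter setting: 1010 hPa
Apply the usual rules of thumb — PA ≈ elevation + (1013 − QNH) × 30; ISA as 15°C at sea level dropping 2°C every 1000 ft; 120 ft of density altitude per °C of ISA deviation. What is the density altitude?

Pressure altitude = 410 + (1013 − 1010) × 30 = 410 + (+90) = 500 ft.
ISA temperature at 500 ft = 15 − 2 × (500/1000) = 14°C.
ISA deviation = 13 − 14 = -1°C.
Density altitude = 500 + 120 × (-1) = 380 ft.

380 ft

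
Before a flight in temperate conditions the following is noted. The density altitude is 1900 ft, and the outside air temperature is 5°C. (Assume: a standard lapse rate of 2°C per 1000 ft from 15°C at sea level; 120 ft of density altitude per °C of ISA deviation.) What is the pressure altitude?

DA = PA + 120 × (OAT − (15 − 2·PA/1000)) = PA + 120·OAT − 1800 + 0.24·PA = 1.24·PA + 120·OAT − 1800.
So 1.24·PA = 1900 − 120 × 5 + 1800 = 3100.
PA = 3100 / 1.24 = 2500 ft.

2500 ft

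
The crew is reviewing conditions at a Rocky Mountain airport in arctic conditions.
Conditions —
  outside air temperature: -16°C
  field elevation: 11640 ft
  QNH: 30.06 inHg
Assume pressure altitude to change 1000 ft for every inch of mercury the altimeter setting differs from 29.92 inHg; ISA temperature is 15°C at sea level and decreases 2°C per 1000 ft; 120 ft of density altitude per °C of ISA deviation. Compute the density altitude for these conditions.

10540 ft

Pressure altitude = 11640 + (29.92 − 30.06) × 1000 = 11640 + (-140) = 11500 ft.
ISA temperature at 11500 ft = 15 − 2 × (11500/1000) = -8°C.
ISA deviation = -16 − (-8) = -8°C.
Density altitude = 11500 + 120 × (-8) = 10540 ft.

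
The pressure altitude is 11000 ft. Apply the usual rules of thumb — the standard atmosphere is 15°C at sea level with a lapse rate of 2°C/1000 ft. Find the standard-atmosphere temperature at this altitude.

-7°C

ISA temperature = 15 − 2 × (11000/1000) = 15 − 22 = -7°C.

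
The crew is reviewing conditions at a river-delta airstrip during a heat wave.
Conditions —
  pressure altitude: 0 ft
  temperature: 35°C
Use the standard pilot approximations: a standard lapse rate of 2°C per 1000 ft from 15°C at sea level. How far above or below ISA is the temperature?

ISA temperature at 0 ft = 15 − 2 × (0/1000) = 15°C.
Deviation = OAT − ISA = 35 − 15 = +20°C.

ISA+20°C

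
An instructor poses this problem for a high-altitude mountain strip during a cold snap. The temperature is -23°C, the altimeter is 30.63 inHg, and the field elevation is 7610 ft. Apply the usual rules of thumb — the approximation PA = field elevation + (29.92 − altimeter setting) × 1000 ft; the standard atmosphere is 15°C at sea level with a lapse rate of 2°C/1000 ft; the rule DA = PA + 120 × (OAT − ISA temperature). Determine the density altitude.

Pressure altitude = 7610 + (29.92 − 30.63) × 1000 = 7610 + (-710) = 6900 ft.
ISA temperature at 6900 ft = 15 − 2 × (6900/1000) = 1.2°C.
ISA deviation = -23 − 1.2 = -24.2°C.
Density altitude = 6900 + 120 × (-24.2) = 3996 ft.

3996 ft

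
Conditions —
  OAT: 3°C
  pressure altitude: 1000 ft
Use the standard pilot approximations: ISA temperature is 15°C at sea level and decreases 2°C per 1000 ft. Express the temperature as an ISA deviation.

ISA-10°C

ISA temperature at 1000 ft = 15 − 2 × (1000/1000) = 13°C.
Deviation = OAT − ISA = 3 − 13 = -10°C.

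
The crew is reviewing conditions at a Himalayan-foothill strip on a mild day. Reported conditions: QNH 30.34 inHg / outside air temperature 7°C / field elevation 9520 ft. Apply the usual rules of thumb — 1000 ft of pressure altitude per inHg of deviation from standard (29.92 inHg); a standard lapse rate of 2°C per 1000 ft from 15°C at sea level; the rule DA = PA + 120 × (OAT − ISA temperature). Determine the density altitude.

10324 ft

Pressure altitude = 9520 + (29.92 − 30.34) × 1000 = 9520 + (-420) = 9100 ft.
ISA temperature at 9100 ft = 15 − 2 × (9100/1000) = -3.2°C.
ISA deviation = 7 − (-3.2) = +10.2°C.
Density altitude = 9100 + 120 × (10.2) = 10324 ft.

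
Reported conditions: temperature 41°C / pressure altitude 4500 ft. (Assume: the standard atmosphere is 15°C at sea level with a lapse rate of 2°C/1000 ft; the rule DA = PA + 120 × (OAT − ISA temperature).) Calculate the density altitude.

8700 ft

ISA temperature at 4500 ft = 15 − 2 × (4500/1000) = 6°C.
ISA deviation = 41 − 6 = +35°C.
Density altitude = 4500 + 120 × (35) = 4500 + (+4200) = 8700 ft.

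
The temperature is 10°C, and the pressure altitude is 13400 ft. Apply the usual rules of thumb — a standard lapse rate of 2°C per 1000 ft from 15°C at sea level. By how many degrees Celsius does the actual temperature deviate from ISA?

ISA temperature at 13400 ft = 15 − 2 × (13400/1000) = -11.8°C.
Deviation = OAT − ISA = 10 − (-11.8) = +21.8°C.

ISA+21.8°C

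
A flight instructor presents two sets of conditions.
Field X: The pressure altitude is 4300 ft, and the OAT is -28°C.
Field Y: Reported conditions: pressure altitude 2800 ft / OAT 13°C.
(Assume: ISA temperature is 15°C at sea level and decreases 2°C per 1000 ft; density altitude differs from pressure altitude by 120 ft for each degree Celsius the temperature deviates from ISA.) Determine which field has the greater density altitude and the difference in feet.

Field Y by 3060 ft

Field X: ISA temp = 6.4°C, deviation -34.4°C, DA = 4300 + 120 × (-34.4) = 172 ft.
Field Y: ISA temp = 9.4°C, deviation +3.6°C, DA = 2800 + 120 × 3.6 = 3232 ft.
Field Y is higher by 3232 − 172 = 3060 ft.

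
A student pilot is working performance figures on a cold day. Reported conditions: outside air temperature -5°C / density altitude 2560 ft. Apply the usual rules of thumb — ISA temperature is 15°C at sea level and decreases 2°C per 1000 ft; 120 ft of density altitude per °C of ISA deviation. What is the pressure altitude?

DA = PA + 120 × (OAT − (15 − 2·PA/1000)) = PA + 120·OAT − 1800 + 0.24·PA = 1.24·PA + 120·OAT − 1800.
So 1.24·PA = 2560 − 120 × (-5) + 1800 = 4960.
PA = 4960 / 1.24 = 4000 ft.

4000 ft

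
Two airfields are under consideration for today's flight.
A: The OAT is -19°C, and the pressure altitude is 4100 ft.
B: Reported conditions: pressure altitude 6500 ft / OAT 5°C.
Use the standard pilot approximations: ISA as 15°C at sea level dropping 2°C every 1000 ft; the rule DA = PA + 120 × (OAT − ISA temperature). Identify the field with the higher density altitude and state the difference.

B by 5856 ft

A: ISA temp = 6.8°C, deviation -25.8°C, DA = 4100 + 120 × (-25.8) = 1004 ft.
B: ISA temp = 2°C, deviation +3°C, DA = 6500 + 120 × 3 = 6860 ft.
B is higher by 6860 − 1004 = 5856 ft.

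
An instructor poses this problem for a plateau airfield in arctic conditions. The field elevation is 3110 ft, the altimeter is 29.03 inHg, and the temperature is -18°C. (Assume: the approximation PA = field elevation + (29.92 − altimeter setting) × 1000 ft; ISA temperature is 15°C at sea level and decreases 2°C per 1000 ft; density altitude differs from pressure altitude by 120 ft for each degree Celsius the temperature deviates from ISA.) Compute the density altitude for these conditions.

Pressure altitude = 3110 + (29.92 − 29.03) × 1000 = 3110 + (+890) = 4000 ft.
ISA temperature at 4000 ft = 15 − 2 × (4000/1000) = 7°C.
ISA deviation = -18 − 7 = -25°C.
Density altitude = 4000 + 120 × (-25) = 1000 ft.

1000 ft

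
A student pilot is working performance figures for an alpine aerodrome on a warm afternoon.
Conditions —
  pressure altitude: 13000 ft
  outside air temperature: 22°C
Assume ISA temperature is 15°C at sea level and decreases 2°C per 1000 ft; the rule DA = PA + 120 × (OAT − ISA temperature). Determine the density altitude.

ISA temperature at 13000 ft = 15 − 2 × (13000/1000) = -11°C.
ISA deviation = 22 − (-11) = +33°C.
Density altitude = 13000 + 120 × (33) = 13000 + (+3960) = 16960 ft.

16960 ft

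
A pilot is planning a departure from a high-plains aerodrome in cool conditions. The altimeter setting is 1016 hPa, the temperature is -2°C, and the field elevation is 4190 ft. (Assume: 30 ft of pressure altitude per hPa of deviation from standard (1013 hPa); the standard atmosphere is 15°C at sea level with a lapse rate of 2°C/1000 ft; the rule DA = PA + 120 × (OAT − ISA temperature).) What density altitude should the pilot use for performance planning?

3044 ft

Pressure altitude = 4190 + (1013 − 1016) × 30 = 4190 + (-90) = 4100 ft.
ISA temperature at 4100 ft = 15 − 2 × (4100/1000) = 6.8°C.
ISA deviation = -2 − 6.8 = -8.8°C.
Density altitude = 4100 + 120 × (-8.8) = 3044 ft.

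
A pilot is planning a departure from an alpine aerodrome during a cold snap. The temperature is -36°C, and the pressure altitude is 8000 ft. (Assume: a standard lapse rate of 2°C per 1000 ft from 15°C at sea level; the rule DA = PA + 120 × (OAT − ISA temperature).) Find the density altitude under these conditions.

3800 ft

ISA temperature at 8000 ft = 15 − 2 × (8000/1000) = -1°C.
ISA deviation = -36 − (-1) = -35°C.
Density altitude = 8000 + 120 × (-35) = 8000 + (-4200) = 3800 ft.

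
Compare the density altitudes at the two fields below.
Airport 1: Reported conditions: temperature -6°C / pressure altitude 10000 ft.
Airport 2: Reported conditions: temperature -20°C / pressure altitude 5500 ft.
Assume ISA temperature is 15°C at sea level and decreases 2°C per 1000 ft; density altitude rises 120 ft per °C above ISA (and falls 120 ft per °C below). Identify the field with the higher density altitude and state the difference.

Airport 1: ISA temp = -5°C, deviation -1°C, DA = 10000 + 120 × (-1) = 9880 ft.
Airport 2: ISA temp = 4°C, deviation -24°C, DA = 5500 + 120 × (-24) = 2620 ft.
Airport 1 is higher by 9880 − 2620 = 7260 ft.

Airport 1 by 7260 ft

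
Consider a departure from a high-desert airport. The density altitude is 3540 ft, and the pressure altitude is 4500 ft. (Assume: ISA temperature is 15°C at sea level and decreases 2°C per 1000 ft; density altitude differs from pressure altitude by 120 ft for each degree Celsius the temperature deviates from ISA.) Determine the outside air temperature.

Density altitude − pressure altitude = 3540 − 4500 = -960 ft.
At 120 ft/°C that is an ISA deviation of -960/120 = -8°C.
ISA temperature at 4500 ft = 15 − 2 × (4500/1000) = 6°C.
OAT = ISA + deviation = 6 + (-8) = -2°C.

-2°C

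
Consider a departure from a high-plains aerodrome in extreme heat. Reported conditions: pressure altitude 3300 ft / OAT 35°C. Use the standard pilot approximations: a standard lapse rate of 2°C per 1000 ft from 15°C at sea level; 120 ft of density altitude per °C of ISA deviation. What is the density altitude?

ISA temperature at 3300 ft = 15 − 2 × (3300/1000) = 8.4°C.
ISA deviation = 35 − 8.4 = +26.6°C.
Density altitude = 3300 + 120 × (26.6) = 3300 + (+3192) = 6492 ft.

6492 ft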